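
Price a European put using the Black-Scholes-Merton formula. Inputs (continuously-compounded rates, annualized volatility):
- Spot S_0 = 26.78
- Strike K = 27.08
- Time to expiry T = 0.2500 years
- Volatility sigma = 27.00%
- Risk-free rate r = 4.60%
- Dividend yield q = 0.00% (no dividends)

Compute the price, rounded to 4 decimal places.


Answer: Price = 1.4361

Derivation:
d1 = (ln(S/K) + (r - q + 0.5*sigma^2) * T) / (sigma * sqrt(T)) = 0.07016587
d2 = d1 - sigma * sqrt(T) = -0.06483413
exp(-rT) = 0.98856587; exp(-qT) = 1.00000000
P = K * exp(-rT) * N(-d2) - S_0 * exp(-qT) * N(-d1)
N(-d1) = 0.47203082; N(-d2) = 0.52584697
P = 27.0800 * 0.98856587 * 0.52584697 - 26.7800 * 1.00000000 * 0.47203082 = 1.4361


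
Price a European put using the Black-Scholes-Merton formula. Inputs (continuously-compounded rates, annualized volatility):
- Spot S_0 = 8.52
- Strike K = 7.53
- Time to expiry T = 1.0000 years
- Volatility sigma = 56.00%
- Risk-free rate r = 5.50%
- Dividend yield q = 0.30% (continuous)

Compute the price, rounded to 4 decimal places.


Answer: Price = 1.1202

Derivation:
d1 = (ln(S/K) + (r - q + 0.5*sigma^2) * T) / (sigma * sqrt(T)) = 0.59343089
d2 = d1 - sigma * sqrt(T) = 0.03343089
exp(-rT) = 0.94648515; exp(-qT) = 0.99700450
P = K * exp(-rT) * N(-d2) - S_0 * exp(-qT) * N(-d1)
N(-d1) = 0.27644641; N(-d2) = 0.48666549
P = 7.5300 * 0.94648515 * 0.48666549 - 8.5200 * 0.99700450 * 0.27644641 = 1.1202


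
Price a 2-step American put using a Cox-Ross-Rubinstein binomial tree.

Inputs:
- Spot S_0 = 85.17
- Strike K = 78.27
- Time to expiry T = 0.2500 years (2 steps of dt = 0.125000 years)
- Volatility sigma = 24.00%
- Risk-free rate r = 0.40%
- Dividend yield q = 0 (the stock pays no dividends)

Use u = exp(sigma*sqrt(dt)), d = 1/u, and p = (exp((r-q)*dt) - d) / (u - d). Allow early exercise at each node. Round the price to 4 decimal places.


Answer: Price = V(0,0) = 1.7156

Derivation:
dt = T/N = 0.125000
u = exp(sigma*sqrt(dt)) = 1.088557; d = 1/u = 0.918647
p = (exp((r-q)*dt) - d) / (u - d) = 0.481743
Discount per step: exp(-r*dt) = 0.999500
Stock lattice S(k, i) with i counting down-moves:
  k=0: S(0,0) = 85.1700
  k=1: S(1,0) = 92.7124; S(1,1) = 78.2412
  k=2: S(2,0) = 100.9227; S(2,1) = 85.1700; S(2,2) = 71.8761
Terminal payoffs V(N, i) = max(K - S_T, 0):
  V(2,0) = 0.000000; V(2,1) = 0.000000; V(2,2) = 6.393912
Backward induction: V(k, i) = exp(-r*dt) * [p * V(k+1, i) + (1-p) * V(k+1, i+1)]; then take max(V_cont, immediate exercise) for American.
  V(1,0) = exp(-r*dt) * [p*0.000000 + (1-p)*0.000000] = 0.000000; exercise = 0.000000; V(1,0) = max -> 0.000000
  V(1,1) = exp(-r*dt) * [p*0.000000 + (1-p)*6.393912] = 3.312033; exercise = 0.028794; V(1,1) = max -> 3.312033
  V(0,0) = exp(-r*dt) * [p*0.000000 + (1-p)*3.312033] = 1.715626; exercise = 0.000000; V(0,0) = max -> 1.715626


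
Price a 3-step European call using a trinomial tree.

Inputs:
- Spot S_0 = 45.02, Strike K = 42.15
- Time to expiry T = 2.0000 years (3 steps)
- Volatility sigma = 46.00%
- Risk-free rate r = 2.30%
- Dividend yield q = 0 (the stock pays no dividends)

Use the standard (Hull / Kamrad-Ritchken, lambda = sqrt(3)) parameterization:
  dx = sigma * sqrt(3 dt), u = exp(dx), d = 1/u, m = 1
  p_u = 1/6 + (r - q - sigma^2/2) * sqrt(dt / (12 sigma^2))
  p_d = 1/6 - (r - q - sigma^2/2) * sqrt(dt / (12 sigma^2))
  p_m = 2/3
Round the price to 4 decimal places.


Answer: Price = V(0,0) = 12.6236

Derivation:
dt = T/N = 0.666667; dx = sigma*sqrt(3*dt) = 0.650538
u = exp(dx) = 1.916572; d = 1/u = 0.521765
p_u = 0.124240, p_m = 0.666667, p_d = 0.209093
Discount per step: exp(-r*dt) = 0.984784
Stock lattice S(k, j) with j the centered position index:
  k=0: S(0,+0) = 45.0200
  k=1: S(1,-1) = 23.4899; S(1,+0) = 45.0200; S(1,+1) = 86.2841
  k=2: S(2,-2) = 12.2562; S(2,-1) = 23.4899; S(2,+0) = 45.0200; S(2,+1) = 86.2841; S(2,+2) = 165.3697
  k=3: S(3,-3) = 6.3948; S(3,-2) = 12.2562; S(3,-1) = 23.4899; S(3,+0) = 45.0200; S(3,+1) = 86.2841; S(3,+2) = 165.3697; S(3,+3) = 316.9429
Terminal payoffs V(N, j) = max(S_T - K, 0):
  V(3,-3) = 0.000000; V(3,-2) = 0.000000; V(3,-1) = 0.000000; V(3,+0) = 2.870000; V(3,+1) = 44.134077; V(3,+2) = 123.219657; V(3,+3) = 274.792875
Backward induction: V(k, j) = exp(-r*dt) * [p_u * V(k+1, j+1) + p_m * V(k+1, j) + p_d * V(k+1, j-1)]
  V(2,-2) = exp(-r*dt) * [p_u*0.000000 + p_m*0.000000 + p_d*0.000000] = 0.000000
  V(2,-1) = exp(-r*dt) * [p_u*2.870000 + p_m*0.000000 + p_d*0.000000] = 0.351144
  V(2,+0) = exp(-r*dt) * [p_u*44.134077 + p_m*2.870000 + p_d*0.000000] = 7.284014
  V(2,+1) = exp(-r*dt) * [p_u*123.219657 + p_m*44.134077 + p_d*2.870000] = 44.641874
  V(2,+2) = exp(-r*dt) * [p_u*274.792875 + p_m*123.219657 + p_d*44.134077] = 123.605024
  V(1,-1) = exp(-r*dt) * [p_u*7.284014 + p_m*0.351144 + p_d*0.000000] = 1.121731
  V(1,+0) = exp(-r*dt) * [p_u*44.641874 + p_m*7.284014 + p_d*0.351144] = 10.316346
  V(1,+1) = exp(-r*dt) * [p_u*123.605024 + p_m*44.641874 + p_d*7.284014] = 45.931299
  V(0,+0) = exp(-r*dt) * [p_u*45.931299 + p_m*10.316346 + p_d*1.121731] = 12.623574


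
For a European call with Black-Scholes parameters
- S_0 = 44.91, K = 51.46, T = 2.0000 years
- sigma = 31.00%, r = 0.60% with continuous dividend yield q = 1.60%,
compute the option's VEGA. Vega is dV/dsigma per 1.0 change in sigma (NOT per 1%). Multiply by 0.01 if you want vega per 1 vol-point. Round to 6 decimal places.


Answer: Vega = 24.310697

Derivation:
d1 = -0.1369604699; d2 = -0.5753666742
phi(d1) = 0.3952180590; exp(-qT) = 0.9685065821; exp(-rT) = 0.9880717129
Vega = S * exp(-qT) * phi(d1) * sqrt(T) = 44.9100 * 0.9685065821 * 0.3952180590 * 1.4142135624 = 24.310697


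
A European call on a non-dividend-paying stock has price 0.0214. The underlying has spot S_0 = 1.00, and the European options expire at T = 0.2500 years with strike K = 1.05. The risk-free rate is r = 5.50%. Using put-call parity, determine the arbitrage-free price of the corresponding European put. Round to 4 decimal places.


Answer: Put price = 0.0571

Derivation:
Put-call parity: C - P = S_0 * exp(-qT) - K * exp(-rT).
S_0 * exp(-qT) = 1.0000 * 1.00000000 = 1.00000000
K * exp(-rT) = 1.0500 * 0.98634410 = 1.03566130
P = C - S*exp(-qT) + K*exp(-rT)
P = 0.0214 - 1.00000000 + 1.03566130 = 0.0571


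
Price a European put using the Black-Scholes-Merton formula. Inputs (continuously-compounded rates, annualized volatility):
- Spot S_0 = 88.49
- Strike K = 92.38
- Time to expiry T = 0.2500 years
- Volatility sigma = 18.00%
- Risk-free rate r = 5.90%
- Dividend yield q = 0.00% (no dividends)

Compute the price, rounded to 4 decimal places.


d1 = (ln(S/K) + (r - q + 0.5*sigma^2) * T) / (sigma * sqrt(T)) = -0.26912171
d2 = d1 - sigma * sqrt(T) = -0.35912171
exp(-rT) = 0.98535825; exp(-qT) = 1.00000000
P = K * exp(-rT) * N(-d2) - S_0 * exp(-qT) * N(-d1)
N(-d1) = 0.60608199; N(-d2) = 0.64024798
P = 92.3800 * 0.98535825 * 0.64024798 - 88.4900 * 1.00000000 * 0.60608199 = 4.6479

Answer: Price = 4.6479


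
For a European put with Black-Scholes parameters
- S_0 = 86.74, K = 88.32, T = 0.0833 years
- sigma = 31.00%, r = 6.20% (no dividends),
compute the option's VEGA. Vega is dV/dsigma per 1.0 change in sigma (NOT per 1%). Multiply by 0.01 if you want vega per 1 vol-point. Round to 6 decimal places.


Answer: Vega = 9.938273

Derivation:
d1 = -0.0992974281; d2 = -0.1887688202
phi(d1) = 0.3969803393; exp(-qT) = 1.0000000000; exp(-rT) = 0.9948487136
Vega = S * exp(-qT) * phi(d1) * sqrt(T) = 86.7400 * 1.0000000000 * 0.3969803393 * 0.2886173938 = 9.938273


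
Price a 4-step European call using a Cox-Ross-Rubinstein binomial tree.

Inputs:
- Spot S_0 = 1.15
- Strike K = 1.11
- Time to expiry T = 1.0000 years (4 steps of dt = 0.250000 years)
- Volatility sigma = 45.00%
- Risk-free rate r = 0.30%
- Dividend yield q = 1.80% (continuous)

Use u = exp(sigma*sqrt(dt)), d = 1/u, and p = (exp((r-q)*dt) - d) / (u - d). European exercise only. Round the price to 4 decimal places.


Answer: Price = V(0,0) = 0.2054

Derivation:
dt = T/N = 0.250000
u = exp(sigma*sqrt(dt)) = 1.252323; d = 1/u = 0.798516
p = (exp((r-q)*dt) - d) / (u - d) = 0.435738
Discount per step: exp(-r*dt) = 0.999250
Stock lattice S(k, i) with i counting down-moves:
  k=0: S(0,0) = 1.1500
  k=1: S(1,0) = 1.4402; S(1,1) = 0.9183
  k=2: S(2,0) = 1.8036; S(2,1) = 1.1500; S(2,2) = 0.7333
  k=3: S(3,0) = 2.2586; S(3,1) = 1.4402; S(3,2) = 0.9183; S(3,3) = 0.5855
  k=4: S(4,0) = 2.8285; S(4,1) = 1.8036; S(4,2) = 1.1500; S(4,3) = 0.7333; S(4,4) = 0.4676
Terminal payoffs V(N, i) = max(S_T - K, 0):
  V(4,0) = 1.718544; V(4,1) = 0.693559; V(4,2) = 0.040000; V(4,3) = 0.000000; V(4,4) = 0.000000
Backward induction: V(k, i) = exp(-r*dt) * [p * V(k+1, i) + (1-p) * V(k+1, i+1)].
  V(3,0) = exp(-r*dt) * [p*1.718544 + (1-p)*0.693559] = 1.139329
  V(3,1) = exp(-r*dt) * [p*0.693559 + (1-p)*0.040000] = 0.324537
  V(3,2) = exp(-r*dt) * [p*0.040000 + (1-p)*0.000000] = 0.017416
  V(3,3) = exp(-r*dt) * [p*0.000000 + (1-p)*0.000000] = 0.000000
  V(2,0) = exp(-r*dt) * [p*1.139329 + (1-p)*0.324537] = 0.679064
  V(2,1) = exp(-r*dt) * [p*0.324537 + (1-p)*0.017416] = 0.151127
  V(2,2) = exp(-r*dt) * [p*0.017416 + (1-p)*0.000000] = 0.007583
  V(1,0) = exp(-r*dt) * [p*0.679064 + (1-p)*0.151127] = 0.380883
  V(1,1) = exp(-r*dt) * [p*0.151127 + (1-p)*0.007583] = 0.070078
  V(0,0) = exp(-r*dt) * [p*0.380883 + (1-p)*0.070078] = 0.205354


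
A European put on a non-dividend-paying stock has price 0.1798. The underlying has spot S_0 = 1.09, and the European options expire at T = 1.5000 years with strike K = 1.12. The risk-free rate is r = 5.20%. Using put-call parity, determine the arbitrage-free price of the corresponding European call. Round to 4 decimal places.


Answer: Call price = 0.2338

Derivation:
Put-call parity: C - P = S_0 * exp(-qT) - K * exp(-rT).
S_0 * exp(-qT) = 1.0900 * 1.00000000 = 1.09000000
K * exp(-rT) = 1.1200 * 0.92496443 = 1.03596016
C = P + S*exp(-qT) - K*exp(-rT)
C = 0.1798 + 1.09000000 - 1.03596016 = 0.2338


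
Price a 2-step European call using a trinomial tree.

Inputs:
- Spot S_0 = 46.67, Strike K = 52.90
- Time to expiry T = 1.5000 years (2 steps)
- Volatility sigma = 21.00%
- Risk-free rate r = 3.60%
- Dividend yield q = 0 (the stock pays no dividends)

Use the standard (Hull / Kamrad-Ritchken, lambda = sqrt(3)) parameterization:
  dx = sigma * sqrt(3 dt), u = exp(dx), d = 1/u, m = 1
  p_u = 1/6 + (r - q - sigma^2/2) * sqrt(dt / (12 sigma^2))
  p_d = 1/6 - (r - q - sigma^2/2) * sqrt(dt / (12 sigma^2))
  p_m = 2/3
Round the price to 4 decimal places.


Answer: Price = V(0,0) = 3.6635

Derivation:
dt = T/N = 0.750000; dx = sigma*sqrt(3*dt) = 0.315000
u = exp(dx) = 1.370259; d = 1/u = 0.729789
p_u = 0.183274, p_m = 0.666667, p_d = 0.150060
Discount per step: exp(-r*dt) = 0.973361
Stock lattice S(k, j) with j the centered position index:
  k=0: S(0,+0) = 46.6700
  k=1: S(1,-1) = 34.0592; S(1,+0) = 46.6700; S(1,+1) = 63.9500
  k=2: S(2,-2) = 24.8561; S(2,-1) = 34.0592; S(2,+0) = 46.6700; S(2,+1) = 63.9500; S(2,+2) = 87.6281
Terminal payoffs V(N, j) = max(S_T - K, 0):
  V(2,-2) = 0.000000; V(2,-1) = 0.000000; V(2,+0) = 0.000000; V(2,+1) = 11.050002; V(2,+2) = 34.728086
Backward induction: V(k, j) = exp(-r*dt) * [p_u * V(k+1, j+1) + p_m * V(k+1, j) + p_d * V(k+1, j-1)]
  V(1,-1) = exp(-r*dt) * [p_u*0.000000 + p_m*0.000000 + p_d*0.000000] = 0.000000
  V(1,+0) = exp(-r*dt) * [p_u*11.050002 + p_m*0.000000 + p_d*0.000000] = 1.971228
  V(1,+1) = exp(-r*dt) * [p_u*34.728086 + p_m*11.050002 + p_d*0.000000] = 13.365629
  V(0,+0) = exp(-r*dt) * [p_u*13.365629 + p_m*1.971228 + p_d*0.000000] = 3.663461


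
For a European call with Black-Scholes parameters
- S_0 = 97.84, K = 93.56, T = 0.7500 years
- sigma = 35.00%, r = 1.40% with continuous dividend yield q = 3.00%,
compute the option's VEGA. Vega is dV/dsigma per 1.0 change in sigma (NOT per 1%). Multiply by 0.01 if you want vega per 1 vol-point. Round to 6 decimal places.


Answer: Vega = 31.956453

Derivation:
d1 = 0.2595372551; d2 = -0.0435716362
phi(d1) = 0.3857297337; exp(-qT) = 0.9777512372; exp(-rT) = 0.9895549326
Vega = S * exp(-qT) * phi(d1) * sqrt(T) = 97.8400 * 0.9777512372 * 0.3857297337 * 0.8660254038 = 31.956453


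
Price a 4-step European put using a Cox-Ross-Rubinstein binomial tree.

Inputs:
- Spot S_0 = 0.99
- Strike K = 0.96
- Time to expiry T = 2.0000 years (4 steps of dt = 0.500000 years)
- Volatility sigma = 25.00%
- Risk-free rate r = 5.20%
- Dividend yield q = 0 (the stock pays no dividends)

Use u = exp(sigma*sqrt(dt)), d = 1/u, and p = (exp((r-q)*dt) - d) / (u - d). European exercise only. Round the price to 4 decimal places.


Answer: Price = V(0,0) = 0.0733

Derivation:
dt = T/N = 0.500000
u = exp(sigma*sqrt(dt)) = 1.193365; d = 1/u = 0.837967
p = (exp((r-q)*dt) - d) / (u - d) = 0.530037
Discount per step: exp(-r*dt) = 0.974335
Stock lattice S(k, i) with i counting down-moves:
  k=0: S(0,0) = 0.9900
  k=1: S(1,0) = 1.1814; S(1,1) = 0.8296
  k=2: S(2,0) = 1.4099; S(2,1) = 0.9900; S(2,2) = 0.6952
  k=3: S(3,0) = 1.6825; S(3,1) = 1.1814; S(3,2) = 0.8296; S(3,3) = 0.5825
  k=4: S(4,0) = 2.0078; S(4,1) = 1.4099; S(4,2) = 0.9900; S(4,3) = 0.6952; S(4,4) = 0.4881
Terminal payoffs V(N, i) = max(K - S_T, 0):
  V(4,0) = 0.000000; V(4,1) = 0.000000; V(4,2) = 0.000000; V(4,3) = 0.264833; V(4,4) = 0.471862
Backward induction: V(k, i) = exp(-r*dt) * [p * V(k+1, i) + (1-p) * V(k+1, i+1)].
  V(3,0) = exp(-r*dt) * [p*0.000000 + (1-p)*0.000000] = 0.000000
  V(3,1) = exp(-r*dt) * [p*0.000000 + (1-p)*0.000000] = 0.000000
  V(3,2) = exp(-r*dt) * [p*0.000000 + (1-p)*0.264833] = 0.121267
  V(3,3) = exp(-r*dt) * [p*0.264833 + (1-p)*0.471862] = 0.352835
  V(2,0) = exp(-r*dt) * [p*0.000000 + (1-p)*0.000000] = 0.000000
  V(2,1) = exp(-r*dt) * [p*0.000000 + (1-p)*0.121267] = 0.055529
  V(2,2) = exp(-r*dt) * [p*0.121267 + (1-p)*0.352835] = 0.224190
  V(1,0) = exp(-r*dt) * [p*0.000000 + (1-p)*0.055529] = 0.025427
  V(1,1) = exp(-r*dt) * [p*0.055529 + (1-p)*0.224190] = 0.131334
  V(0,0) = exp(-r*dt) * [p*0.025427 + (1-p)*0.131334] = 0.073269


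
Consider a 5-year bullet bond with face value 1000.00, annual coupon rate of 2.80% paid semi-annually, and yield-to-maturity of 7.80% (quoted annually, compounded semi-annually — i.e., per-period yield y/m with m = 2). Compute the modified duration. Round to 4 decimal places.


Answer: Modified duration = 4.4802

Derivation:
Coupon per period c = face * coupon_rate / m = 14.000000
Periods per year m = 2; per-period yield y/m = 0.039000
Number of cashflows N = 10
Cashflows (t years, CF_t, discount factor 1/(1+y/m)^(m*t), PV):
  t = 0.5000: CF_t = 14.000000, DF = 0.962464, PV = 13.474495
  t = 1.0000: CF_t = 14.000000, DF = 0.926337, PV = 12.968715
  t = 1.5000: CF_t = 14.000000, DF = 0.891566, PV = 12.481920
  t = 2.0000: CF_t = 14.000000, DF = 0.858100, PV = 12.013397
  t = 2.5000: CF_t = 14.000000, DF = 0.825890, PV = 11.562461
  t = 3.0000: CF_t = 14.000000, DF = 0.794889, PV = 11.128452
  t = 3.5000: CF_t = 14.000000, DF = 0.765052, PV = 10.710733
  t = 4.0000: CF_t = 14.000000, DF = 0.736335, PV = 10.308694
  t = 4.5000: CF_t = 14.000000, DF = 0.708696, PV = 9.921746
  t = 5.0000: CF_t = 1014.000000, DF = 0.682094, PV = 691.643786
Price P = sum_t PV_t = 796.214400
First compute Macaulay numerator sum_t t * PV_t:
  t * PV_t at t = 0.5000: 6.737247
  t * PV_t at t = 1.0000: 12.968715
  t * PV_t at t = 1.5000: 18.722880
  t * PV_t at t = 2.0000: 24.026795
  t * PV_t at t = 2.5000: 28.906154
  t * PV_t at t = 3.0000: 33.385355
  t * PV_t at t = 3.5000: 37.487566
  t * PV_t at t = 4.0000: 41.234777
  t * PV_t at t = 4.5000: 44.647857
  t * PV_t at t = 5.0000: 3458.218930
Macaulay duration D = 3706.336276 / 796.214400 = 4.654948
Modified duration = D / (1 + y/m) = 4.654948 / (1 + 0.039000) = 4.480219


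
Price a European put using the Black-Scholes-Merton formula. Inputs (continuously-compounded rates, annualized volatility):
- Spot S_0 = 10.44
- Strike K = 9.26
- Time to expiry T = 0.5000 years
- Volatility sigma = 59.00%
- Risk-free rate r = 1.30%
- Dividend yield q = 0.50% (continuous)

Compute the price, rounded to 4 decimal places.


d1 = (ln(S/K) + (r - q + 0.5*sigma^2) * T) / (sigma * sqrt(T)) = 0.50567851
d2 = d1 - sigma * sqrt(T) = 0.08848551
exp(-rT) = 0.99352108; exp(-qT) = 0.99750312
P = K * exp(-rT) * N(-d2) - S_0 * exp(-qT) * N(-d1)
N(-d1) = 0.30654118; N(-d2) = 0.46474540
P = 9.2600 * 0.99352108 * 0.46474540 - 10.4400 * 0.99750312 * 0.30654118 = 1.0834

Answer: Price = 1.0834


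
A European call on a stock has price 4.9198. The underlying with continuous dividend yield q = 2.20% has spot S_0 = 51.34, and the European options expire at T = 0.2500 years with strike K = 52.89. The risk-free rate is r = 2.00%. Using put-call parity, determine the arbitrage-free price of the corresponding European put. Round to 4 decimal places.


Answer: Put price = 6.4876

Derivation:
Put-call parity: C - P = S_0 * exp(-qT) - K * exp(-rT).
S_0 * exp(-qT) = 51.3400 * 0.99451510 = 51.05840510
K * exp(-rT) = 52.8900 * 0.99501248 = 52.62621002
P = C - S*exp(-qT) + K*exp(-rT)
P = 4.9198 - 51.05840510 + 52.62621002 = 6.4876


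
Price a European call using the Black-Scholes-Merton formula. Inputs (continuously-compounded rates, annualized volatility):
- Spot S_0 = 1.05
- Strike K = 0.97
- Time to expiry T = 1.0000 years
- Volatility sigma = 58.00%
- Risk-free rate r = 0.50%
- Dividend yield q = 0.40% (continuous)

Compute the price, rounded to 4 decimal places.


d1 = (ln(S/K) + (r - q + 0.5*sigma^2) * T) / (sigma * sqrt(T)) = 0.42836099
d2 = d1 - sigma * sqrt(T) = -0.15163901
exp(-rT) = 0.99501248; exp(-qT) = 0.99600799
C = S_0 * exp(-qT) * N(d1) - K * exp(-rT) * N(d2)
N(d1) = 0.66580584; N(d2) = 0.43973583
C = 1.0500 * 0.99600799 * 0.66580584 - 0.9700 * 0.99501248 * 0.43973583 = 0.2719

Answer: Price = 0.2719


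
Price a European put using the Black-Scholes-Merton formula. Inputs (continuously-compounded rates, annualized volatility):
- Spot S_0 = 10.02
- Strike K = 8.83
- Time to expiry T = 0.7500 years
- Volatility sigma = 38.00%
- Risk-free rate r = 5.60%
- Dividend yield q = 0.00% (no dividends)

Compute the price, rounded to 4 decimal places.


Answer: Price = 0.5845

Derivation:
d1 = (ln(S/K) + (r - q + 0.5*sigma^2) * T) / (sigma * sqrt(T)) = 0.67634482
d2 = d1 - sigma * sqrt(T) = 0.34725516
exp(-rT) = 0.95886978; exp(-qT) = 1.00000000
P = K * exp(-rT) * N(-d2) - S_0 * exp(-qT) * N(-d1)
N(-d1) = 0.24941087; N(-d2) = 0.36419982
P = 8.8300 * 0.95886978 * 0.36419982 - 10.0200 * 1.00000000 * 0.24941087 = 0.5845


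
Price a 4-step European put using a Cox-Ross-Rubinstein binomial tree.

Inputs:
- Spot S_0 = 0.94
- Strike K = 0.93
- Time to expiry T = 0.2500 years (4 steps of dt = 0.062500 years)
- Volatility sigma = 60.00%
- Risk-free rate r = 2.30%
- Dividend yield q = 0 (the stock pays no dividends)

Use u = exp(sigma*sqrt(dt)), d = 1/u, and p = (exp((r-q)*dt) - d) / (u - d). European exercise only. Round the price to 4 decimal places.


dt = T/N = 0.062500
u = exp(sigma*sqrt(dt)) = 1.161834; d = 1/u = 0.860708
p = (exp((r-q)*dt) - d) / (u - d) = 0.467347
Discount per step: exp(-r*dt) = 0.998564
Stock lattice S(k, i) with i counting down-moves:
  k=0: S(0,0) = 0.9400
  k=1: S(1,0) = 1.0921; S(1,1) = 0.8091
  k=2: S(2,0) = 1.2689; S(2,1) = 0.9400; S(2,2) = 0.6964
  k=3: S(3,0) = 1.4742; S(3,1) = 1.0921; S(3,2) = 0.8091; S(3,3) = 0.5994
  k=4: S(4,0) = 1.7128; S(4,1) = 1.2689; S(4,2) = 0.9400; S(4,3) = 0.6964; S(4,4) = 0.5159
Terminal payoffs V(N, i) = max(K - S_T, 0):
  V(4,0) = 0.000000; V(4,1) = 0.000000; V(4,2) = 0.000000; V(4,3) = 0.233631; V(4,4) = 0.414117
Backward induction: V(k, i) = exp(-r*dt) * [p * V(k+1, i) + (1-p) * V(k+1, i+1)].
  V(3,0) = exp(-r*dt) * [p*0.000000 + (1-p)*0.000000] = 0.000000
  V(3,1) = exp(-r*dt) * [p*0.000000 + (1-p)*0.000000] = 0.000000
  V(3,2) = exp(-r*dt) * [p*0.000000 + (1-p)*0.233631] = 0.124265
  V(3,3) = exp(-r*dt) * [p*0.233631 + (1-p)*0.414117] = 0.329294
  V(2,0) = exp(-r*dt) * [p*0.000000 + (1-p)*0.000000] = 0.000000
  V(2,1) = exp(-r*dt) * [p*0.000000 + (1-p)*0.124265] = 0.066095
  V(2,2) = exp(-r*dt) * [p*0.124265 + (1-p)*0.329294] = 0.233139
  V(1,0) = exp(-r*dt) * [p*0.000000 + (1-p)*0.066095] = 0.035155
  V(1,1) = exp(-r*dt) * [p*0.066095 + (1-p)*0.233139] = 0.154849
  V(0,0) = exp(-r*dt) * [p*0.035155 + (1-p)*0.154849] = 0.098768

Answer: Price = V(0,0) = 0.0988


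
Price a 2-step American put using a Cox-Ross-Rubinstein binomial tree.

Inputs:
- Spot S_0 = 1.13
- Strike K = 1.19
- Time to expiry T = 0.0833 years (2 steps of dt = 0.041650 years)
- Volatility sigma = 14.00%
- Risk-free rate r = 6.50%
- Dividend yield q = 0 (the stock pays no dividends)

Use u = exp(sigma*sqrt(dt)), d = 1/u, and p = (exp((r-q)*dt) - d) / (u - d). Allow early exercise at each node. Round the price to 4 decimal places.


dt = T/N = 0.041650
u = exp(sigma*sqrt(dt)) = 1.028984; d = 1/u = 0.971833
p = (exp((r-q)*dt) - d) / (u - d) = 0.540292
Discount per step: exp(-r*dt) = 0.997296
Stock lattice S(k, i) with i counting down-moves:
  k=0: S(0,0) = 1.1300
  k=1: S(1,0) = 1.1628; S(1,1) = 1.0982
  k=2: S(2,0) = 1.1965; S(2,1) = 1.1300; S(2,2) = 1.0672
Terminal payoffs V(N, i) = max(K - S_T, 0):
  V(2,0) = 0.000000; V(2,1) = 0.060000; V(2,2) = 0.122762
Backward induction: V(k, i) = exp(-r*dt) * [p * V(k+1, i) + (1-p) * V(k+1, i+1)]; then take max(V_cont, immediate exercise) for American.
  V(1,0) = exp(-r*dt) * [p*0.000000 + (1-p)*0.060000] = 0.027508; exercise = 0.027248; V(1,0) = max -> 0.027508
  V(1,1) = exp(-r*dt) * [p*0.060000 + (1-p)*0.122762] = 0.088612; exercise = 0.091829; V(1,1) = max -> 0.091829
  V(0,0) = exp(-r*dt) * [p*0.027508 + (1-p)*0.091829] = 0.056923; exercise = 0.060000; V(0,0) = max -> 0.060000

Answer: Price = V(0,0) = 0.0600


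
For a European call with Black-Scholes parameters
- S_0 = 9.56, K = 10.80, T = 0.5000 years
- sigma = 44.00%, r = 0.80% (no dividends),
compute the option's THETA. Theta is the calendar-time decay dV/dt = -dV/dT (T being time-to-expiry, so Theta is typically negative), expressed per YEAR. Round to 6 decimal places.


Answer: Theta = -1.182825

Derivation:
d1 = -0.2235691878; d2 = -0.5346961716
phi(d1) = 0.3890956323; exp(-qT) = 1.0000000000; exp(-rT) = 0.9960079893
Theta = -S*exp(-qT)*phi(d1)*sigma/(2*sqrt(T)) - r*K*exp(-rT)*N(d2) + q*S*exp(-qT)*N(d1)
N(d1) = 0.4115462707; N(d2) = 0.2964299846; sqrt(T) = 0.7071067812
Term 1 = -9.5600 * 1.0000000000 * 0.3890956323 * 0.4400 / (2 * 0.7071067812) = -1.1573159183
Term 2 = -0.0080 * 10.8000 * 0.9960079893 * 0.2964299846 = -0.0255093091
Term 3 = 0 (no dividend yield, q = 0)
Theta = -1.1573159183 + (-0.0255093091) + (0.0000000000) = -1.182825


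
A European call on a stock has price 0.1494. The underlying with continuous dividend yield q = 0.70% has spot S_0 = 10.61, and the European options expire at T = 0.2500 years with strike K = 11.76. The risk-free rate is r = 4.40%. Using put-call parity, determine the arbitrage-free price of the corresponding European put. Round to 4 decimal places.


Answer: Put price = 1.1893

Derivation:
Put-call parity: C - P = S_0 * exp(-qT) - K * exp(-rT).
S_0 * exp(-qT) = 10.6100 * 0.99825153 = 10.59144874
K * exp(-rT) = 11.7600 * 0.98906028 = 11.63134888
P = C - S*exp(-qT) + K*exp(-rT)
P = 0.1494 - 10.59144874 + 11.63134888 = 1.1893


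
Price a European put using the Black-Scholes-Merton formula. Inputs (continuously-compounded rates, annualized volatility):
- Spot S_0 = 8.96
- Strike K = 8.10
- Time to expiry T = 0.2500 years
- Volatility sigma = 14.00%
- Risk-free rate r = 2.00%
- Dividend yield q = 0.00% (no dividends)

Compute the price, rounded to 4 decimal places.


d1 = (ln(S/K) + (r - q + 0.5*sigma^2) * T) / (sigma * sqrt(T)) = 1.54794522
d2 = d1 - sigma * sqrt(T) = 1.47794522
exp(-rT) = 0.99501248; exp(-qT) = 1.00000000
P = K * exp(-rT) * N(-d2) - S_0 * exp(-qT) * N(-d1)
N(-d1) = 0.06081774; N(-d2) = 0.06971122
P = 8.1000 * 0.99501248 * 0.06971122 - 8.9600 * 1.00000000 * 0.06081774 = 0.0169

Answer: Price = 0.0169


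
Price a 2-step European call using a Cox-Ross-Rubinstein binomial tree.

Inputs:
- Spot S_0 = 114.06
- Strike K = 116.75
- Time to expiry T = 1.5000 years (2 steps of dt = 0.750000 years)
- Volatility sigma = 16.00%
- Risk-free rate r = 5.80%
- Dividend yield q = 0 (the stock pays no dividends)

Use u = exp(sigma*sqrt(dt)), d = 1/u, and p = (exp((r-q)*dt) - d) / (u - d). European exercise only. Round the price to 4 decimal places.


Answer: Price = V(0,0) = 12.0920

Derivation:
dt = T/N = 0.750000
u = exp(sigma*sqrt(dt)) = 1.148623; d = 1/u = 0.870607
p = (exp((r-q)*dt) - d) / (u - d) = 0.625333
Discount per step: exp(-r*dt) = 0.957433
Stock lattice S(k, i) with i counting down-moves:
  k=0: S(0,0) = 114.0600
  k=1: S(1,0) = 131.0120; S(1,1) = 99.3015
  k=2: S(2,0) = 150.4834; S(2,1) = 114.0600; S(2,2) = 86.4526
Terminal payoffs V(N, i) = max(S_T - K, 0):
  V(2,0) = 33.733396; V(2,1) = 0.000000; V(2,2) = 0.000000
Backward induction: V(k, i) = exp(-r*dt) * [p * V(k+1, i) + (1-p) * V(k+1, i+1)].
  V(1,0) = exp(-r*dt) * [p*33.733396 + (1-p)*0.000000] = 20.196671
  V(1,1) = exp(-r*dt) * [p*0.000000 + (1-p)*0.000000] = 0.000000
  V(0,0) = exp(-r*dt) * [p*20.196671 + (1-p)*0.000000] = 12.092038


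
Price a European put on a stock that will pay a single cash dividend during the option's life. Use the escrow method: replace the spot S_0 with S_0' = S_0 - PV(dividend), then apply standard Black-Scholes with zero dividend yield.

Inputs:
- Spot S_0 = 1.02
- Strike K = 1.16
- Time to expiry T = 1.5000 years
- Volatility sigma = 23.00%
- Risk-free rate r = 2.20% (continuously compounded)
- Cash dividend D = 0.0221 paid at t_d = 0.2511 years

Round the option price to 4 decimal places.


PV(D) = D * exp(-r * t_d) = 0.0221 * 0.99449103 = 0.02197825
S_0' = S_0 - PV(D) = 1.0200 - 0.02197825 = 0.99802175
d1 = (ln(S_0'/K) + (r + sigma^2/2)*T) / (sigma*sqrt(T)) = -0.27592336
d2 = d1 - sigma*sqrt(T) = -0.55761468
exp(-rT) = 0.96753856
N(-d1) = 0.60869654; N(-d2) = 0.71144624
P = K * exp(-rT) * N(-d2) - S_0' * N(-d1) = 1.1600 * 0.96753856 * 0.71144624 - 0.99802175 * 0.60869654 = 0.1910

Answer: Price = 0.1910


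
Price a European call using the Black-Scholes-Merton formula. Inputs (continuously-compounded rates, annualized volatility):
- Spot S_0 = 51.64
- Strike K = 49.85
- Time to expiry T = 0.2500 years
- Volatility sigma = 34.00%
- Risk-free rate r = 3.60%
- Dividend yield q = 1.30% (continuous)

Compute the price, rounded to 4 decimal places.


d1 = (ln(S/K) + (r - q + 0.5*sigma^2) * T) / (sigma * sqrt(T)) = 0.32634159
d2 = d1 - sigma * sqrt(T) = 0.15634159
exp(-rT) = 0.99104038; exp(-qT) = 0.99675528
C = S_0 * exp(-qT) * N(d1) - K * exp(-rT) * N(d2)
N(d1) = 0.62791704; N(d2) = 0.56211811
C = 51.6400 * 0.99675528 * 0.62791704 - 49.8500 * 0.99104038 * 0.56211811 = 4.5499

Answer: Price = 4.5499


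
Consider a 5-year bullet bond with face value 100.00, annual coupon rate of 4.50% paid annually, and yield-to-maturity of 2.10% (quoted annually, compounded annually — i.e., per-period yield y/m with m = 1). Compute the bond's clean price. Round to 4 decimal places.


Coupon per period c = face * coupon_rate / m = 4.500000
Periods per year m = 1; per-period yield y/m = 0.021000
Number of cashflows N = 5
Cashflows (t years, CF_t, discount factor 1/(1+y/m)^(m*t), PV):
  t = 1.0000: CF_t = 4.500000, DF = 0.979432, PV = 4.407444
  t = 2.0000: CF_t = 4.500000, DF = 0.959287, PV = 4.316791
  t = 3.0000: CF_t = 4.500000, DF = 0.939556, PV = 4.228003
  t = 4.0000: CF_t = 4.500000, DF = 0.920231, PV = 4.141041
  t = 5.0000: CF_t = 104.500000, DF = 0.901304, PV = 94.186266
Price P = sum_t PV_t = 111.279545

Answer: Price = 111.2795


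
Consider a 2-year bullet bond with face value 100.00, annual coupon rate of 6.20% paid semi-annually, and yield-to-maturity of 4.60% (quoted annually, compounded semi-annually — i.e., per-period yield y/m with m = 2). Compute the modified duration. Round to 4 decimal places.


Answer: Modified duration = 1.8701

Derivation:
Coupon per period c = face * coupon_rate / m = 3.100000
Periods per year m = 2; per-period yield y/m = 0.023000
Number of cashflows N = 4
Cashflows (t years, CF_t, discount factor 1/(1+y/m)^(m*t), PV):
  t = 0.5000: CF_t = 3.100000, DF = 0.977517, PV = 3.030303
  t = 1.0000: CF_t = 3.100000, DF = 0.955540, PV = 2.962173
  t = 1.5000: CF_t = 3.100000, DF = 0.934056, PV = 2.895575
  t = 2.0000: CF_t = 103.100000, DF = 0.913056, PV = 94.136085
Price P = sum_t PV_t = 103.024135
First compute Macaulay numerator sum_t t * PV_t:
  t * PV_t at t = 0.5000: 1.515152
  t * PV_t at t = 1.0000: 2.962173
  t * PV_t at t = 1.5000: 4.343362
  t * PV_t at t = 2.0000: 188.272169
Macaulay duration D = 197.092856 / 103.024135 = 1.913075
Modified duration = D / (1 + y/m) = 1.913075 / (1 + 0.023000) = 1.870063


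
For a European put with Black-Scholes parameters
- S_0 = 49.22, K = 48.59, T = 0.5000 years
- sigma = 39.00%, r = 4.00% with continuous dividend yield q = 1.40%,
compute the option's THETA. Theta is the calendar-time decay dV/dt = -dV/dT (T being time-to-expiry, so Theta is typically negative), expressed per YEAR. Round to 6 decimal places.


d1 = 0.2317399116; d2 = -0.0440317331
phi(d1) = 0.3883725473; exp(-qT) = 0.9930244429; exp(-rT) = 0.9801986733
Theta = -S*exp(-qT)*phi(d1)*sigma/(2*sqrt(T)) + r*K*exp(-rT)*N(-d2) - q*S*exp(-qT)*N(-d1)
N(-d1) = 0.4083700151; N(-d2) = 0.5175604455; sqrt(T) = 0.7071067812
Term 1 = -49.2200 * 0.9930244429 * 0.3883725473 * 0.3900 / (2 * 0.7071067812) = -5.2347950217
Term 2 = 0.0400 * 48.5900 * 0.9801986733 * 0.5175604455 = 0.9860117238
Term 3 = -0.0140 * 49.2200 * 0.9930244429 * 0.4083700151 = -0.2794366910
Theta = -5.2347950217 + (0.9860117238) + (-0.2794366910) = -4.528220

Answer: Theta = -4.528220


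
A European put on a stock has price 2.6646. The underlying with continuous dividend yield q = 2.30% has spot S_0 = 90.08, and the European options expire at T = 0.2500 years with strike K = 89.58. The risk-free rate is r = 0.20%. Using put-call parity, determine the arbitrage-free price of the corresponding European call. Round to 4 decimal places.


Answer: Call price = 2.6929

Derivation:
Put-call parity: C - P = S_0 * exp(-qT) - K * exp(-rT).
S_0 * exp(-qT) = 90.0800 * 0.99426650 = 89.56352628
K * exp(-rT) = 89.5800 * 0.99950012 = 89.53522120
C = P + S*exp(-qT) - K*exp(-rT)
C = 2.6646 + 89.56352628 - 89.53522120 = 2.6929


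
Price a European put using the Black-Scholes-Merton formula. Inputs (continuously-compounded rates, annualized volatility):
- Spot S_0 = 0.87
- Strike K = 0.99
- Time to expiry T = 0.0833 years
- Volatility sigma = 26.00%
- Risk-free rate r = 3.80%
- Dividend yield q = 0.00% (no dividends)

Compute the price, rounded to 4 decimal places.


Answer: Price = 0.1182

Derivation:
d1 = (ln(S/K) + (r - q + 0.5*sigma^2) * T) / (sigma * sqrt(T)) = -1.64218995
d2 = d1 - sigma * sqrt(T) = -1.71723047
exp(-rT) = 0.99683960; exp(-qT) = 1.00000000
P = K * exp(-rT) * N(-d2) - S_0 * exp(-qT) * N(-d1)
N(-d1) = 0.94972468; N(-d2) = 0.95703146
P = 0.9900 * 0.99683960 * 0.95703146 - 0.8700 * 1.00000000 * 0.94972468 = 0.1182


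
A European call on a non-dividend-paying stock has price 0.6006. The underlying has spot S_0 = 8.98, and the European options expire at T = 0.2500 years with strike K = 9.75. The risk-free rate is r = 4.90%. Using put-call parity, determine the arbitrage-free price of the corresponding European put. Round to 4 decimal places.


Put-call parity: C - P = S_0 * exp(-qT) - K * exp(-rT).
S_0 * exp(-qT) = 8.9800 * 1.00000000 = 8.98000000
K * exp(-rT) = 9.7500 * 0.98782473 = 9.63129108
P = C - S*exp(-qT) + K*exp(-rT)
P = 0.6006 - 8.98000000 + 9.63129108 = 1.2519

Answer: Put price = 1.2519


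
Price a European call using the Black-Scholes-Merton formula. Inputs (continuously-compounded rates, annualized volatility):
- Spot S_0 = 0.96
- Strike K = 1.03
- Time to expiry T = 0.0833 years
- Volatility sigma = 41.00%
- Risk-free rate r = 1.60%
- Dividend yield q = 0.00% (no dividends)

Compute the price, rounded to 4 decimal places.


d1 = (ln(S/K) + (r - q + 0.5*sigma^2) * T) / (sigma * sqrt(T)) = -0.52433863
d2 = d1 - sigma * sqrt(T) = -0.64267176
exp(-rT) = 0.99866809; exp(-qT) = 1.00000000
C = S_0 * exp(-qT) * N(d1) - K * exp(-rT) * N(d2)
N(d1) = 0.30002152; N(d2) = 0.26021855
C = 0.9600 * 1.00000000 * 0.30002152 - 1.0300 * 0.99866809 * 0.26021855 = 0.0204

Answer: Price = 0.0204


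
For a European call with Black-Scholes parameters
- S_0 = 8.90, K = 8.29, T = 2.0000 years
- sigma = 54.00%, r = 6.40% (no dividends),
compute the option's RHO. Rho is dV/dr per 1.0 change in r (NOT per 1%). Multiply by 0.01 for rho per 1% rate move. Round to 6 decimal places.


Answer: Rho = 6.590041

Derivation:
d1 = 0.6424213175; d2 = -0.1212540062
phi(d1) = 0.3245579722; exp(-qT) = 1.0000000000; exp(-rT) = 0.8798533791
N(d2) = 0.4517449244
Rho = K*T*exp(-rT)*N(d2) = 8.2900 * 2.0000 * 0.8798533791 * 0.4517449244 = 6.590041


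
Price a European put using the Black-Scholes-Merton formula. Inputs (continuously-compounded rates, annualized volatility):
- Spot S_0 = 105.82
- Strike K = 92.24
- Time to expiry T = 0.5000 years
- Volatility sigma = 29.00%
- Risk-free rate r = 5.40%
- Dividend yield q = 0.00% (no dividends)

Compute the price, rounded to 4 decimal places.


Answer: Price = 2.3891

Derivation:
d1 = (ln(S/K) + (r - q + 0.5*sigma^2) * T) / (sigma * sqrt(T)) = 0.90397829
d2 = d1 - sigma * sqrt(T) = 0.69891732
exp(-rT) = 0.97336124; exp(-qT) = 1.00000000
P = K * exp(-rT) * N(-d2) - S_0 * exp(-qT) * N(-d1)
N(-d1) = 0.18300346; N(-d2) = 0.24230185
P = 92.2400 * 0.97336124 * 0.24230185 - 105.8200 * 1.00000000 * 0.18300346 = 2.3891


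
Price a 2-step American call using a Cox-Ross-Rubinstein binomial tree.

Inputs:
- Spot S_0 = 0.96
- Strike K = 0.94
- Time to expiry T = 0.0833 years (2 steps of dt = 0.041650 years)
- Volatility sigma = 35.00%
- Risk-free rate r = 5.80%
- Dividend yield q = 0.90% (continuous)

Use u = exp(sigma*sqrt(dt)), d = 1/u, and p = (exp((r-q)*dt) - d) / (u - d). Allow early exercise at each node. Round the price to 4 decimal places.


dt = T/N = 0.041650
u = exp(sigma*sqrt(dt)) = 1.074042; d = 1/u = 0.931062
p = (exp((r-q)*dt) - d) / (u - d) = 0.496439
Discount per step: exp(-r*dt) = 0.997587
Stock lattice S(k, i) with i counting down-moves:
  k=0: S(0,0) = 0.9600
  k=1: S(1,0) = 1.0311; S(1,1) = 0.8938
  k=2: S(2,0) = 1.1074; S(2,1) = 0.9600; S(2,2) = 0.8322
Terminal payoffs V(N, i) = max(S_T - K, 0):
  V(2,0) = 0.167424; V(2,1) = 0.020000; V(2,2) = 0.000000
Backward induction: V(k, i) = exp(-r*dt) * [p * V(k+1, i) + (1-p) * V(k+1, i+1)]; then take max(V_cont, immediate exercise) for American.
  V(1,0) = exp(-r*dt) * [p*0.167424 + (1-p)*0.020000] = 0.092962; exercise = 0.091080; V(1,0) = max -> 0.092962
  V(1,1) = exp(-r*dt) * [p*0.020000 + (1-p)*0.000000] = 0.009905; exercise = 0.000000; V(1,1) = max -> 0.009905
  V(0,0) = exp(-r*dt) * [p*0.092962 + (1-p)*0.009905] = 0.051014; exercise = 0.020000; V(0,0) = max -> 0.051014

Answer: Price = V(0,0) = 0.0510


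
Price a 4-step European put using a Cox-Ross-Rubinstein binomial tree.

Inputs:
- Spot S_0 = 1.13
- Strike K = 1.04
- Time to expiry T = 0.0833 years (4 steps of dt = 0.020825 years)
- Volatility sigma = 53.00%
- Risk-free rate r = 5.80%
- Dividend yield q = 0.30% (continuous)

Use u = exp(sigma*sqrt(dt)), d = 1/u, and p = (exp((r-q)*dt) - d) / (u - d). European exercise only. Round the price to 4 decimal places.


dt = T/N = 0.020825
u = exp(sigma*sqrt(dt)) = 1.079484; d = 1/u = 0.926368
p = (exp((r-q)*dt) - d) / (u - d) = 0.488373
Discount per step: exp(-r*dt) = 0.998793
Stock lattice S(k, i) with i counting down-moves:
  k=0: S(0,0) = 1.1300
  k=1: S(1,0) = 1.2198; S(1,1) = 1.0468
  k=2: S(2,0) = 1.3168; S(2,1) = 1.1300; S(2,2) = 0.9697
  k=3: S(3,0) = 1.4214; S(3,1) = 1.2198; S(3,2) = 1.0468; S(3,3) = 0.8983
  k=4: S(4,0) = 1.5344; S(4,1) = 1.3168; S(4,2) = 1.1300; S(4,3) = 0.9697; S(4,4) = 0.8322
Terminal payoffs V(N, i) = max(K - S_T, 0):
  V(4,0) = 0.000000; V(4,1) = 0.000000; V(4,2) = 0.000000; V(4,3) = 0.070282; V(4,4) = 0.207829
Backward induction: V(k, i) = exp(-r*dt) * [p * V(k+1, i) + (1-p) * V(k+1, i+1)].
  V(3,0) = exp(-r*dt) * [p*0.000000 + (1-p)*0.000000] = 0.000000
  V(3,1) = exp(-r*dt) * [p*0.000000 + (1-p)*0.000000] = 0.000000
  V(3,2) = exp(-r*dt) * [p*0.000000 + (1-p)*0.070282] = 0.035915
  V(3,3) = exp(-r*dt) * [p*0.070282 + (1-p)*0.207829] = 0.140485
  V(2,0) = exp(-r*dt) * [p*0.000000 + (1-p)*0.000000] = 0.000000
  V(2,1) = exp(-r*dt) * [p*0.000000 + (1-p)*0.035915] = 0.018353
  V(2,2) = exp(-r*dt) * [p*0.035915 + (1-p)*0.140485] = 0.089307
  V(1,0) = exp(-r*dt) * [p*0.000000 + (1-p)*0.018353] = 0.009378
  V(1,1) = exp(-r*dt) * [p*0.018353 + (1-p)*0.089307] = 0.054589
  V(0,0) = exp(-r*dt) * [p*0.009378 + (1-p)*0.054589] = 0.032470

Answer: Price = V(0,0) = 0.0325


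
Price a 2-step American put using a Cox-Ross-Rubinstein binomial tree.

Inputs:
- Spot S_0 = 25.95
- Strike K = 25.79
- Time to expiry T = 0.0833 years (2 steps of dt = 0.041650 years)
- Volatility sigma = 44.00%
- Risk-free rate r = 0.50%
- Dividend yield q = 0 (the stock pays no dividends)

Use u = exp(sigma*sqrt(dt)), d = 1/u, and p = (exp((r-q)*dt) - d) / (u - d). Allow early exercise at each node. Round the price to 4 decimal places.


Answer: Price = V(0,0) = 1.1152

Derivation:
dt = T/N = 0.041650
u = exp(sigma*sqrt(dt)) = 1.093952; d = 1/u = 0.914117
p = (exp((r-q)*dt) - d) / (u - d) = 0.478724
Discount per step: exp(-r*dt) = 0.999792
Stock lattice S(k, i) with i counting down-moves:
  k=0: S(0,0) = 25.9500
  k=1: S(1,0) = 28.3880; S(1,1) = 23.7213
  k=2: S(2,0) = 31.0552; S(2,1) = 25.9500; S(2,2) = 21.6841
Terminal payoffs V(N, i) = max(K - S_T, 0):
  V(2,0) = 0.000000; V(2,1) = 0.000000; V(2,2) = 4.105921
Backward induction: V(k, i) = exp(-r*dt) * [p * V(k+1, i) + (1-p) * V(k+1, i+1)]; then take max(V_cont, immediate exercise) for American.
  V(1,0) = exp(-r*dt) * [p*0.000000 + (1-p)*0.000000] = 0.000000; exercise = 0.000000; V(1,0) = max -> 0.000000
  V(1,1) = exp(-r*dt) * [p*0.000000 + (1-p)*4.105921] = 2.139872; exercise = 2.068663; V(1,1) = max -> 2.139872
  V(0,0) = exp(-r*dt) * [p*0.000000 + (1-p)*2.139872] = 1.115232; exercise = 0.000000; V(0,0) = max -> 1.115232


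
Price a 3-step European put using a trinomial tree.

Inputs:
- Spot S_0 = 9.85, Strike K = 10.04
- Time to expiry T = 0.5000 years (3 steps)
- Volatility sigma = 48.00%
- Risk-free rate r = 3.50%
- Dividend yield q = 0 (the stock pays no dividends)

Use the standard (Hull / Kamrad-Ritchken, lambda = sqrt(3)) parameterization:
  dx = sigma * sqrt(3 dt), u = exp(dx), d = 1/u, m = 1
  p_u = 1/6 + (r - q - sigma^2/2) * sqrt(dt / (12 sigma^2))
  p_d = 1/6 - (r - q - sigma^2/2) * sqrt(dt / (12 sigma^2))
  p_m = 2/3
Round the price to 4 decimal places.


dt = T/N = 0.166667; dx = sigma*sqrt(3*dt) = 0.339411
u = exp(dx) = 1.404121; d = 1/u = 0.712189
p_u = 0.146976, p_m = 0.666667, p_d = 0.186358
Discount per step: exp(-r*dt) = 0.994184
Stock lattice S(k, j) with j the centered position index:
  k=0: S(0,+0) = 9.8500
  k=1: S(1,-1) = 7.0151; S(1,+0) = 9.8500; S(1,+1) = 13.8306
  k=2: S(2,-2) = 4.9961; S(2,-1) = 7.0151; S(2,+0) = 9.8500; S(2,+1) = 13.8306; S(2,+2) = 19.4198
  k=3: S(3,-3) = 3.5581; S(3,-2) = 4.9961; S(3,-1) = 7.0151; S(3,+0) = 9.8500; S(3,+1) = 13.8306; S(3,+2) = 19.4198; S(3,+3) = 27.2678
Terminal payoffs V(N, j) = max(K - S_T, 0):
  V(3,-3) = 6.481861; V(3,-2) = 5.043943; V(3,-1) = 3.024933; V(3,+0) = 0.190000; V(3,+1) = 0.000000; V(3,+2) = 0.000000; V(3,+3) = 0.000000
Backward induction: V(k, j) = exp(-r*dt) * [p_u * V(k+1, j+1) + p_m * V(k+1, j) + p_d * V(k+1, j-1)]
  V(2,-2) = exp(-r*dt) * [p_u*3.024933 + p_m*5.043943 + p_d*6.481861] = 4.985995
  V(2,-1) = exp(-r*dt) * [p_u*0.190000 + p_m*3.024933 + p_d*5.043943] = 2.967166
  V(2,+0) = exp(-r*dt) * [p_u*0.000000 + p_m*0.190000 + p_d*3.024933] = 0.686371
  V(2,+1) = exp(-r*dt) * [p_u*0.000000 + p_m*0.000000 + p_d*0.190000] = 0.035202
  V(2,+2) = exp(-r*dt) * [p_u*0.000000 + p_m*0.000000 + p_d*0.000000] = 0.000000
  V(1,-1) = exp(-r*dt) * [p_u*0.686371 + p_m*2.967166 + p_d*4.985995] = 2.990672
  V(1,+0) = exp(-r*dt) * [p_u*0.035202 + p_m*0.686371 + p_d*2.967166] = 1.009800
  V(1,+1) = exp(-r*dt) * [p_u*0.000000 + p_m*0.035202 + p_d*0.686371] = 0.150498
  V(0,+0) = exp(-r*dt) * [p_u*0.150498 + p_m*1.009800 + p_d*2.990672] = 1.245369

Answer: Price = V(0,0) = 1.2454


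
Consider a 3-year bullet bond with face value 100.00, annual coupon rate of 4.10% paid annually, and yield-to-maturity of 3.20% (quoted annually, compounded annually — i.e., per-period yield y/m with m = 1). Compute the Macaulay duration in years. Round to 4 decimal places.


Answer: Macaulay duration = 2.8850 years

Derivation:
Coupon per period c = face * coupon_rate / m = 4.100000
Periods per year m = 1; per-period yield y/m = 0.032000
Number of cashflows N = 3
Cashflows (t years, CF_t, discount factor 1/(1+y/m)^(m*t), PV):
  t = 1.0000: CF_t = 4.100000, DF = 0.968992, PV = 3.972868
  t = 2.0000: CF_t = 4.100000, DF = 0.938946, PV = 3.849679
  t = 3.0000: CF_t = 104.100000, DF = 0.909831, PV = 94.713446
Price P = sum_t PV_t = 102.535993
Macaulay numerator sum_t t * PV_t:
  t * PV_t at t = 1.0000: 3.972868
  t * PV_t at t = 2.0000: 7.699357
  t * PV_t at t = 3.0000: 284.140338
Macaulay duration D = (sum_t t * PV_t) / P = 295.812563 / 102.535993 = 2.884963
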